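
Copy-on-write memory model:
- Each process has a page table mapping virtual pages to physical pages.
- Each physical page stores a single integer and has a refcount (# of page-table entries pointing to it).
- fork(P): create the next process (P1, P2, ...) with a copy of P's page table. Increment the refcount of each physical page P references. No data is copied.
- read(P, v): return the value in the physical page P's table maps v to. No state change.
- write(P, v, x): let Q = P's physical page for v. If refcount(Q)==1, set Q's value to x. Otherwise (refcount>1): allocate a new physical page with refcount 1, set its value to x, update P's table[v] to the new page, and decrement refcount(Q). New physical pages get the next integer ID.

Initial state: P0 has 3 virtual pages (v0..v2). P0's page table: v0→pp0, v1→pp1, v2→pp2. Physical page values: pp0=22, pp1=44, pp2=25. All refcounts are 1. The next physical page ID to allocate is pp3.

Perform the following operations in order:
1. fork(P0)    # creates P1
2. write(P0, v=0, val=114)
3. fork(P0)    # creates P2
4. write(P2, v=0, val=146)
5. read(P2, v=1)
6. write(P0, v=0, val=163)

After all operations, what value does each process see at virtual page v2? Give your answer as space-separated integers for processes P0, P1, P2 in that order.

Answer: 25 25 25

Derivation:
Op 1: fork(P0) -> P1. 3 ppages; refcounts: pp0:2 pp1:2 pp2:2
Op 2: write(P0, v0, 114). refcount(pp0)=2>1 -> COPY to pp3. 4 ppages; refcounts: pp0:1 pp1:2 pp2:2 pp3:1
Op 3: fork(P0) -> P2. 4 ppages; refcounts: pp0:1 pp1:3 pp2:3 pp3:2
Op 4: write(P2, v0, 146). refcount(pp3)=2>1 -> COPY to pp4. 5 ppages; refcounts: pp0:1 pp1:3 pp2:3 pp3:1 pp4:1
Op 5: read(P2, v1) -> 44. No state change.
Op 6: write(P0, v0, 163). refcount(pp3)=1 -> write in place. 5 ppages; refcounts: pp0:1 pp1:3 pp2:3 pp3:1 pp4:1
P0: v2 -> pp2 = 25
P1: v2 -> pp2 = 25
P2: v2 -> pp2 = 25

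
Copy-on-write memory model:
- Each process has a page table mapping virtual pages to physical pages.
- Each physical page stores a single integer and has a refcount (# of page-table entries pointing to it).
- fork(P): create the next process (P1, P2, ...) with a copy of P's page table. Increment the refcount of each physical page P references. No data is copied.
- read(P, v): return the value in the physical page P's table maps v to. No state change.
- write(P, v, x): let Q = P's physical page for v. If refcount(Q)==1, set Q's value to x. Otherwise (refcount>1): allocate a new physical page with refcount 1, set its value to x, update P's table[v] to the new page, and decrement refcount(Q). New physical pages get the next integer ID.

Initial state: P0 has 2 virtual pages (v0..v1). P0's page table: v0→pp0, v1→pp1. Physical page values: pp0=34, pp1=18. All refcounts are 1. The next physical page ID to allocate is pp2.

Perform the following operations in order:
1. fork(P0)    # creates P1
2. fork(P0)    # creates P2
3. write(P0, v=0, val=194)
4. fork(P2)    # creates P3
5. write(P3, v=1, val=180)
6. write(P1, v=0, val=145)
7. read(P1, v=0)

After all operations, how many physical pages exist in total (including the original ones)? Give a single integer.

Op 1: fork(P0) -> P1. 2 ppages; refcounts: pp0:2 pp1:2
Op 2: fork(P0) -> P2. 2 ppages; refcounts: pp0:3 pp1:3
Op 3: write(P0, v0, 194). refcount(pp0)=3>1 -> COPY to pp2. 3 ppages; refcounts: pp0:2 pp1:3 pp2:1
Op 4: fork(P2) -> P3. 3 ppages; refcounts: pp0:3 pp1:4 pp2:1
Op 5: write(P3, v1, 180). refcount(pp1)=4>1 -> COPY to pp3. 4 ppages; refcounts: pp0:3 pp1:3 pp2:1 pp3:1
Op 6: write(P1, v0, 145). refcount(pp0)=3>1 -> COPY to pp4. 5 ppages; refcounts: pp0:2 pp1:3 pp2:1 pp3:1 pp4:1
Op 7: read(P1, v0) -> 145. No state change.

Answer: 5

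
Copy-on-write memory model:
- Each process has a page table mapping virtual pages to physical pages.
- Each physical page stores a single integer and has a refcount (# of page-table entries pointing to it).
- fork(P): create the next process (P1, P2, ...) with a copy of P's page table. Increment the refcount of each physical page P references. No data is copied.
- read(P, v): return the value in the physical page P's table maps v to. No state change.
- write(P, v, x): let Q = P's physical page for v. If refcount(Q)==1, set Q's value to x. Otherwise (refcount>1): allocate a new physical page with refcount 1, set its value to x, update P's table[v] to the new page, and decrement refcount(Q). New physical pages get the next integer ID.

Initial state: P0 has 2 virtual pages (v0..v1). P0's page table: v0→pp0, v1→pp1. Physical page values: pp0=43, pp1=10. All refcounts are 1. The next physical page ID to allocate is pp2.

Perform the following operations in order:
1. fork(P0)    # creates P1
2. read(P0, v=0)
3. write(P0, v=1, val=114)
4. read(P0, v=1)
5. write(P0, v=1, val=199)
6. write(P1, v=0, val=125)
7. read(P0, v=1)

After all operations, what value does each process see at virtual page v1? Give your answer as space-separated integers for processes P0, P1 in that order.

Op 1: fork(P0) -> P1. 2 ppages; refcounts: pp0:2 pp1:2
Op 2: read(P0, v0) -> 43. No state change.
Op 3: write(P0, v1, 114). refcount(pp1)=2>1 -> COPY to pp2. 3 ppages; refcounts: pp0:2 pp1:1 pp2:1
Op 4: read(P0, v1) -> 114. No state change.
Op 5: write(P0, v1, 199). refcount(pp2)=1 -> write in place. 3 ppages; refcounts: pp0:2 pp1:1 pp2:1
Op 6: write(P1, v0, 125). refcount(pp0)=2>1 -> COPY to pp3. 4 ppages; refcounts: pp0:1 pp1:1 pp2:1 pp3:1
Op 7: read(P0, v1) -> 199. No state change.
P0: v1 -> pp2 = 199
P1: v1 -> pp1 = 10

Answer: 199 10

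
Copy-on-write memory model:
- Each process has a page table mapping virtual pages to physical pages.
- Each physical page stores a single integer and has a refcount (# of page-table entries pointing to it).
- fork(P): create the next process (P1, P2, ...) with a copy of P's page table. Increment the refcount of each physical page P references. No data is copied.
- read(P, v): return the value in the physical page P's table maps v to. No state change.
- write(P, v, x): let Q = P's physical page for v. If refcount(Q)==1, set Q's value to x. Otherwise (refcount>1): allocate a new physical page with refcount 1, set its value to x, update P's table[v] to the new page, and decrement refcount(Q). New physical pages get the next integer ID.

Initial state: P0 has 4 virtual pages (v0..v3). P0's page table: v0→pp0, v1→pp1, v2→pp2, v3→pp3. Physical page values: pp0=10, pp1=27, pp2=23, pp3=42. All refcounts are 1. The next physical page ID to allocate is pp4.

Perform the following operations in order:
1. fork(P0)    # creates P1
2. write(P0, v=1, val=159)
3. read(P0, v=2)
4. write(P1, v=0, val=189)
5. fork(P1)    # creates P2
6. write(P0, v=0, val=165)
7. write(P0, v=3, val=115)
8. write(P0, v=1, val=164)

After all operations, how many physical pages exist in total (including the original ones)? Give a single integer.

Op 1: fork(P0) -> P1. 4 ppages; refcounts: pp0:2 pp1:2 pp2:2 pp3:2
Op 2: write(P0, v1, 159). refcount(pp1)=2>1 -> COPY to pp4. 5 ppages; refcounts: pp0:2 pp1:1 pp2:2 pp3:2 pp4:1
Op 3: read(P0, v2) -> 23. No state change.
Op 4: write(P1, v0, 189). refcount(pp0)=2>1 -> COPY to pp5. 6 ppages; refcounts: pp0:1 pp1:1 pp2:2 pp3:2 pp4:1 pp5:1
Op 5: fork(P1) -> P2. 6 ppages; refcounts: pp0:1 pp1:2 pp2:3 pp3:3 pp4:1 pp5:2
Op 6: write(P0, v0, 165). refcount(pp0)=1 -> write in place. 6 ppages; refcounts: pp0:1 pp1:2 pp2:3 pp3:3 pp4:1 pp5:2
Op 7: write(P0, v3, 115). refcount(pp3)=3>1 -> COPY to pp6. 7 ppages; refcounts: pp0:1 pp1:2 pp2:3 pp3:2 pp4:1 pp5:2 pp6:1
Op 8: write(P0, v1, 164). refcount(pp4)=1 -> write in place. 7 ppages; refcounts: pp0:1 pp1:2 pp2:3 pp3:2 pp4:1 pp5:2 pp6:1

Answer: 7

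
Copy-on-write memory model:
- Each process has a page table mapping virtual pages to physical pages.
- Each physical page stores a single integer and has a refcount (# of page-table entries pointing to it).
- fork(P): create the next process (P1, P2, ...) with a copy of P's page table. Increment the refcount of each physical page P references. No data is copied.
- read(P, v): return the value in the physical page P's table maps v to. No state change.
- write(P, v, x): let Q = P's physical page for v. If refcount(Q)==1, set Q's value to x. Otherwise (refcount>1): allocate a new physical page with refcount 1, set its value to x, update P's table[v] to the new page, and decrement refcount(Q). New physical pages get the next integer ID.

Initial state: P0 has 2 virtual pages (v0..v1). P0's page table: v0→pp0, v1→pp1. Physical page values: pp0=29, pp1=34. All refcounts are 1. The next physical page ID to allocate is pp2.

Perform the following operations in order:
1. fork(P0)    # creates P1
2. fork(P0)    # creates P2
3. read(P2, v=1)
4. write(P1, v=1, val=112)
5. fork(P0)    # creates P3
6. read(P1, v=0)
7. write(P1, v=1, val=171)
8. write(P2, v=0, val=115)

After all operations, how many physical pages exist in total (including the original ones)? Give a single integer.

Answer: 4

Derivation:
Op 1: fork(P0) -> P1. 2 ppages; refcounts: pp0:2 pp1:2
Op 2: fork(P0) -> P2. 2 ppages; refcounts: pp0:3 pp1:3
Op 3: read(P2, v1) -> 34. No state change.
Op 4: write(P1, v1, 112). refcount(pp1)=3>1 -> COPY to pp2. 3 ppages; refcounts: pp0:3 pp1:2 pp2:1
Op 5: fork(P0) -> P3. 3 ppages; refcounts: pp0:4 pp1:3 pp2:1
Op 6: read(P1, v0) -> 29. No state change.
Op 7: write(P1, v1, 171). refcount(pp2)=1 -> write in place. 3 ppages; refcounts: pp0:4 pp1:3 pp2:1
Op 8: write(P2, v0, 115). refcount(pp0)=4>1 -> COPY to pp3. 4 ppages; refcounts: pp0:3 pp1:3 pp2:1 pp3:1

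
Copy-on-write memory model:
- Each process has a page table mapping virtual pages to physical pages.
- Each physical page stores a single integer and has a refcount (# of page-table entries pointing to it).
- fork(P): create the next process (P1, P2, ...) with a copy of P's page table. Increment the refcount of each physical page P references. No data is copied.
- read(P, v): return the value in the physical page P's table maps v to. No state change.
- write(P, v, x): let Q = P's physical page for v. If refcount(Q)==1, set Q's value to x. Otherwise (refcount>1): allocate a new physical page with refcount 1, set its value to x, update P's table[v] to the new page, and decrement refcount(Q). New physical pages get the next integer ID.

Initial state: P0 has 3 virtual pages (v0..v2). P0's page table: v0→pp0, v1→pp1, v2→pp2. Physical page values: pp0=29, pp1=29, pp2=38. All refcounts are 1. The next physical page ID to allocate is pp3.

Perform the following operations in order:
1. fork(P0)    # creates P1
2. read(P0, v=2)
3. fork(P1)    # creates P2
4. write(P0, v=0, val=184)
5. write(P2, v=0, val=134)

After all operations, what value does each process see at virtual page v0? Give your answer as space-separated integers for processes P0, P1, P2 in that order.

Op 1: fork(P0) -> P1. 3 ppages; refcounts: pp0:2 pp1:2 pp2:2
Op 2: read(P0, v2) -> 38. No state change.
Op 3: fork(P1) -> P2. 3 ppages; refcounts: pp0:3 pp1:3 pp2:3
Op 4: write(P0, v0, 184). refcount(pp0)=3>1 -> COPY to pp3. 4 ppages; refcounts: pp0:2 pp1:3 pp2:3 pp3:1
Op 5: write(P2, v0, 134). refcount(pp0)=2>1 -> COPY to pp4. 5 ppages; refcounts: pp0:1 pp1:3 pp2:3 pp3:1 pp4:1
P0: v0 -> pp3 = 184
P1: v0 -> pp0 = 29
P2: v0 -> pp4 = 134

Answer: 184 29 134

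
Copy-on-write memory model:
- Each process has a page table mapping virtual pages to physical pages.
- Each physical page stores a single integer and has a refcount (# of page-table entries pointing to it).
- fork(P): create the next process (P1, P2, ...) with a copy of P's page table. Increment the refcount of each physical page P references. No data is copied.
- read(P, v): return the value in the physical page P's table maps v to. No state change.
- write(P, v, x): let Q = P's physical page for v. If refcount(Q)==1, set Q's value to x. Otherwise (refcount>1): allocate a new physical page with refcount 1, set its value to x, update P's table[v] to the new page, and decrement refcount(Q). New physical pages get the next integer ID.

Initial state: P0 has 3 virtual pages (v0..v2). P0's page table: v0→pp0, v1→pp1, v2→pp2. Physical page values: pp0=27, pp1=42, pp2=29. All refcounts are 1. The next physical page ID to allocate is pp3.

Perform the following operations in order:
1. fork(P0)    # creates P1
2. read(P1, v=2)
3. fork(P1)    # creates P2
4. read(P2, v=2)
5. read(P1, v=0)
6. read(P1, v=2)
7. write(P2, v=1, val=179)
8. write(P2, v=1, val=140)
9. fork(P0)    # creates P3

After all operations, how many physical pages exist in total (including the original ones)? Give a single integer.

Op 1: fork(P0) -> P1. 3 ppages; refcounts: pp0:2 pp1:2 pp2:2
Op 2: read(P1, v2) -> 29. No state change.
Op 3: fork(P1) -> P2. 3 ppages; refcounts: pp0:3 pp1:3 pp2:3
Op 4: read(P2, v2) -> 29. No state change.
Op 5: read(P1, v0) -> 27. No state change.
Op 6: read(P1, v2) -> 29. No state change.
Op 7: write(P2, v1, 179). refcount(pp1)=3>1 -> COPY to pp3. 4 ppages; refcounts: pp0:3 pp1:2 pp2:3 pp3:1
Op 8: write(P2, v1, 140). refcount(pp3)=1 -> write in place. 4 ppages; refcounts: pp0:3 pp1:2 pp2:3 pp3:1
Op 9: fork(P0) -> P3. 4 ppages; refcounts: pp0:4 pp1:3 pp2:4 pp3:1

Answer: 4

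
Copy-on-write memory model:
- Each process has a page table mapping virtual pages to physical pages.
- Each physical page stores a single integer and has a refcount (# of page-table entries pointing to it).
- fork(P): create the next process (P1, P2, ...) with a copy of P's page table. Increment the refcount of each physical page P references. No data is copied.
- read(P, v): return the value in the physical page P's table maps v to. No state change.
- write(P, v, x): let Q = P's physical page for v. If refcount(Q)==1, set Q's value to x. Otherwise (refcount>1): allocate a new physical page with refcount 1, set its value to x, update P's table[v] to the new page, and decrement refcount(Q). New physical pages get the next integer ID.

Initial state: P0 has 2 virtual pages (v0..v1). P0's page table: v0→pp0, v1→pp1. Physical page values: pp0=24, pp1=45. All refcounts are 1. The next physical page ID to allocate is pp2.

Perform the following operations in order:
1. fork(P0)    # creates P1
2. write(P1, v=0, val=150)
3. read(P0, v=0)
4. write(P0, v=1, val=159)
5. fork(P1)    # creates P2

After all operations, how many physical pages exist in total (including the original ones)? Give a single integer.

Answer: 4

Derivation:
Op 1: fork(P0) -> P1. 2 ppages; refcounts: pp0:2 pp1:2
Op 2: write(P1, v0, 150). refcount(pp0)=2>1 -> COPY to pp2. 3 ppages; refcounts: pp0:1 pp1:2 pp2:1
Op 3: read(P0, v0) -> 24. No state change.
Op 4: write(P0, v1, 159). refcount(pp1)=2>1 -> COPY to pp3. 4 ppages; refcounts: pp0:1 pp1:1 pp2:1 pp3:1
Op 5: fork(P1) -> P2. 4 ppages; refcounts: pp0:1 pp1:2 pp2:2 pp3:1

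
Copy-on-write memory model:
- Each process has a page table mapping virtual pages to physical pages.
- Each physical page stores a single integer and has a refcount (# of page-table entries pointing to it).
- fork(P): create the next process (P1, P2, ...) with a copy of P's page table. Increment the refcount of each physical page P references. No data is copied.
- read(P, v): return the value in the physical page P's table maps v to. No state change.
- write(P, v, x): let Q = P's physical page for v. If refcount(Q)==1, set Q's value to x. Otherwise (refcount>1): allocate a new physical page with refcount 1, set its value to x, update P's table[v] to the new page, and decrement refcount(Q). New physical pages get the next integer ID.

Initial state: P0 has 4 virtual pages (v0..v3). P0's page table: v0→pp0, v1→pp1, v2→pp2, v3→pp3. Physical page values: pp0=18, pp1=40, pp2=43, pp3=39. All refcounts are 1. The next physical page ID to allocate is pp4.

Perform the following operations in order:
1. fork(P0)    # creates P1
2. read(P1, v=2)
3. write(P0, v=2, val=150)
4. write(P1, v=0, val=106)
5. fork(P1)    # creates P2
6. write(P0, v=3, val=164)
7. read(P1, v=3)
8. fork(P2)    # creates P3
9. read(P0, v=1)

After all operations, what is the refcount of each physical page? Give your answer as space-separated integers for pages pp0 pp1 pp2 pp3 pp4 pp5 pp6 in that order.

Answer: 1 4 3 3 1 3 1

Derivation:
Op 1: fork(P0) -> P1. 4 ppages; refcounts: pp0:2 pp1:2 pp2:2 pp3:2
Op 2: read(P1, v2) -> 43. No state change.
Op 3: write(P0, v2, 150). refcount(pp2)=2>1 -> COPY to pp4. 5 ppages; refcounts: pp0:2 pp1:2 pp2:1 pp3:2 pp4:1
Op 4: write(P1, v0, 106). refcount(pp0)=2>1 -> COPY to pp5. 6 ppages; refcounts: pp0:1 pp1:2 pp2:1 pp3:2 pp4:1 pp5:1
Op 5: fork(P1) -> P2. 6 ppages; refcounts: pp0:1 pp1:3 pp2:2 pp3:3 pp4:1 pp5:2
Op 6: write(P0, v3, 164). refcount(pp3)=3>1 -> COPY to pp6. 7 ppages; refcounts: pp0:1 pp1:3 pp2:2 pp3:2 pp4:1 pp5:2 pp6:1
Op 7: read(P1, v3) -> 39. No state change.
Op 8: fork(P2) -> P3. 7 ppages; refcounts: pp0:1 pp1:4 pp2:3 pp3:3 pp4:1 pp5:3 pp6:1
Op 9: read(P0, v1) -> 40. No state change.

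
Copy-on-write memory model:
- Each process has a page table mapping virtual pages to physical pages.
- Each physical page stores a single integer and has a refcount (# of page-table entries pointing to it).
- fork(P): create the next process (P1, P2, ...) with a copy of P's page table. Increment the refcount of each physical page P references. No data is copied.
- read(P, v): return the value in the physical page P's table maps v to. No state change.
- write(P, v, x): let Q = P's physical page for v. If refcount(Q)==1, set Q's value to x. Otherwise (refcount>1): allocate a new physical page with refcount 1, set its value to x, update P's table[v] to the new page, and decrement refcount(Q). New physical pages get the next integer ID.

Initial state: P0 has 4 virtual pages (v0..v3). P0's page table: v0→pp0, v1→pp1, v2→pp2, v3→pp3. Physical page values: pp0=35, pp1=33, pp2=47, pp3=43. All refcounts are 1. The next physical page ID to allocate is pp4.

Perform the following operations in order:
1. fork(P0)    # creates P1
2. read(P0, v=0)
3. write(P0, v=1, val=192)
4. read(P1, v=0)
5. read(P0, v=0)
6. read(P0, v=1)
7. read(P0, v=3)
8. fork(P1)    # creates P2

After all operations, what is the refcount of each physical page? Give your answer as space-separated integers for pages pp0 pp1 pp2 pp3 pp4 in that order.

Answer: 3 2 3 3 1

Derivation:
Op 1: fork(P0) -> P1. 4 ppages; refcounts: pp0:2 pp1:2 pp2:2 pp3:2
Op 2: read(P0, v0) -> 35. No state change.
Op 3: write(P0, v1, 192). refcount(pp1)=2>1 -> COPY to pp4. 5 ppages; refcounts: pp0:2 pp1:1 pp2:2 pp3:2 pp4:1
Op 4: read(P1, v0) -> 35. No state change.
Op 5: read(P0, v0) -> 35. No state change.
Op 6: read(P0, v1) -> 192. No state change.
Op 7: read(P0, v3) -> 43. No state change.
Op 8: fork(P1) -> P2. 5 ppages; refcounts: pp0:3 pp1:2 pp2:3 pp3:3 pp4:1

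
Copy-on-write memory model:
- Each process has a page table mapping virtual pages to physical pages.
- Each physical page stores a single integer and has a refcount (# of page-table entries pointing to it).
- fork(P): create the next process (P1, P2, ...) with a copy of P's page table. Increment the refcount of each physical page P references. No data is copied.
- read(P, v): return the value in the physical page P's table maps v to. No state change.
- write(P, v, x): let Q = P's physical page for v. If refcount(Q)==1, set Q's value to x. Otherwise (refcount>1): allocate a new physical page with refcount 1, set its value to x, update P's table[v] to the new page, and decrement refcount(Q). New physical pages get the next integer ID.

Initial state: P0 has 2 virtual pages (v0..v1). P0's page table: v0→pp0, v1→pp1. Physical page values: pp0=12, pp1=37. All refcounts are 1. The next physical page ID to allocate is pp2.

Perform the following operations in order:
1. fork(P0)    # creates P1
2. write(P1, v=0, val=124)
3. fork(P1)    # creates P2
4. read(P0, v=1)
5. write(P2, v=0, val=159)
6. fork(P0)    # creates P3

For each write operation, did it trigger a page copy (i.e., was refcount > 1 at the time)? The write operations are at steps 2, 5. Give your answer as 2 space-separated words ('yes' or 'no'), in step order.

Op 1: fork(P0) -> P1. 2 ppages; refcounts: pp0:2 pp1:2
Op 2: write(P1, v0, 124). refcount(pp0)=2>1 -> COPY to pp2. 3 ppages; refcounts: pp0:1 pp1:2 pp2:1
Op 3: fork(P1) -> P2. 3 ppages; refcounts: pp0:1 pp1:3 pp2:2
Op 4: read(P0, v1) -> 37. No state change.
Op 5: write(P2, v0, 159). refcount(pp2)=2>1 -> COPY to pp3. 4 ppages; refcounts: pp0:1 pp1:3 pp2:1 pp3:1
Op 6: fork(P0) -> P3. 4 ppages; refcounts: pp0:2 pp1:4 pp2:1 pp3:1

yes yes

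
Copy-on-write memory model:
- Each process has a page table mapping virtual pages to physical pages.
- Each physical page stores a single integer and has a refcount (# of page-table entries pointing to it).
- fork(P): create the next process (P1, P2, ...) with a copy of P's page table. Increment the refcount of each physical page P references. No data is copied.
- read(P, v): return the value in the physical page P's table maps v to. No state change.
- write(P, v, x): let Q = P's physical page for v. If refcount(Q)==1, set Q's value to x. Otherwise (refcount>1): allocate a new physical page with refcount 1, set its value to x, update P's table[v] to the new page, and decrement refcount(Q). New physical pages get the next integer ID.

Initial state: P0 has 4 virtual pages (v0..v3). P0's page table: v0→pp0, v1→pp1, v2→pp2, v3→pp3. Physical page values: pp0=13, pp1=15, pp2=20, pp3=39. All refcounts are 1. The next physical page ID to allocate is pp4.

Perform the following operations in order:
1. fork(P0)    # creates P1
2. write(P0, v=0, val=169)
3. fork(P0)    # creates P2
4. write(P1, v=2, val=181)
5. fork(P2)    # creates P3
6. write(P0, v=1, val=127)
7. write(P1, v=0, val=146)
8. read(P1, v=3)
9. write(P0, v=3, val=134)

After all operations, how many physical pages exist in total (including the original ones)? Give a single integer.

Op 1: fork(P0) -> P1. 4 ppages; refcounts: pp0:2 pp1:2 pp2:2 pp3:2
Op 2: write(P0, v0, 169). refcount(pp0)=2>1 -> COPY to pp4. 5 ppages; refcounts: pp0:1 pp1:2 pp2:2 pp3:2 pp4:1
Op 3: fork(P0) -> P2. 5 ppages; refcounts: pp0:1 pp1:3 pp2:3 pp3:3 pp4:2
Op 4: write(P1, v2, 181). refcount(pp2)=3>1 -> COPY to pp5. 6 ppages; refcounts: pp0:1 pp1:3 pp2:2 pp3:3 pp4:2 pp5:1
Op 5: fork(P2) -> P3. 6 ppages; refcounts: pp0:1 pp1:4 pp2:3 pp3:4 pp4:3 pp5:1
Op 6: write(P0, v1, 127). refcount(pp1)=4>1 -> COPY to pp6. 7 ppages; refcounts: pp0:1 pp1:3 pp2:3 pp3:4 pp4:3 pp5:1 pp6:1
Op 7: write(P1, v0, 146). refcount(pp0)=1 -> write in place. 7 ppages; refcounts: pp0:1 pp1:3 pp2:3 pp3:4 pp4:3 pp5:1 pp6:1
Op 8: read(P1, v3) -> 39. No state change.
Op 9: write(P0, v3, 134). refcount(pp3)=4>1 -> COPY to pp7. 8 ppages; refcounts: pp0:1 pp1:3 pp2:3 pp3:3 pp4:3 pp5:1 pp6:1 pp7:1

Answer: 8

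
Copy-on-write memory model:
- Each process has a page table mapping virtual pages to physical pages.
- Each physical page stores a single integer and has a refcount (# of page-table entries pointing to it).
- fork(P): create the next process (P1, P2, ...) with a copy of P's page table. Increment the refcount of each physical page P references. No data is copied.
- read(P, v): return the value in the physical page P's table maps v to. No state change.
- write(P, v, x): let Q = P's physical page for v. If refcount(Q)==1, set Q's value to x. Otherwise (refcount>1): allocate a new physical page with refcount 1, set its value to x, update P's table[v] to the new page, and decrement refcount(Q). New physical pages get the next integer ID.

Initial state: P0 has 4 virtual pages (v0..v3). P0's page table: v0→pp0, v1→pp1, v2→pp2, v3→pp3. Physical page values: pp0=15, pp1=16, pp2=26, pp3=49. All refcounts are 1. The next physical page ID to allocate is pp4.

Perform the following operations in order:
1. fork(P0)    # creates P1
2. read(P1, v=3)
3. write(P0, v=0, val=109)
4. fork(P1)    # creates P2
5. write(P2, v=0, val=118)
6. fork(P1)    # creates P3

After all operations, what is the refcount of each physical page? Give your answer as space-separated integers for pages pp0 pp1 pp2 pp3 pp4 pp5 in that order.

Answer: 2 4 4 4 1 1

Derivation:
Op 1: fork(P0) -> P1. 4 ppages; refcounts: pp0:2 pp1:2 pp2:2 pp3:2
Op 2: read(P1, v3) -> 49. No state change.
Op 3: write(P0, v0, 109). refcount(pp0)=2>1 -> COPY to pp4. 5 ppages; refcounts: pp0:1 pp1:2 pp2:2 pp3:2 pp4:1
Op 4: fork(P1) -> P2. 5 ppages; refcounts: pp0:2 pp1:3 pp2:3 pp3:3 pp4:1
Op 5: write(P2, v0, 118). refcount(pp0)=2>1 -> COPY to pp5. 6 ppages; refcounts: pp0:1 pp1:3 pp2:3 pp3:3 pp4:1 pp5:1
Op 6: fork(P1) -> P3. 6 ppages; refcounts: pp0:2 pp1:4 pp2:4 pp3:4 pp4:1 pp5:1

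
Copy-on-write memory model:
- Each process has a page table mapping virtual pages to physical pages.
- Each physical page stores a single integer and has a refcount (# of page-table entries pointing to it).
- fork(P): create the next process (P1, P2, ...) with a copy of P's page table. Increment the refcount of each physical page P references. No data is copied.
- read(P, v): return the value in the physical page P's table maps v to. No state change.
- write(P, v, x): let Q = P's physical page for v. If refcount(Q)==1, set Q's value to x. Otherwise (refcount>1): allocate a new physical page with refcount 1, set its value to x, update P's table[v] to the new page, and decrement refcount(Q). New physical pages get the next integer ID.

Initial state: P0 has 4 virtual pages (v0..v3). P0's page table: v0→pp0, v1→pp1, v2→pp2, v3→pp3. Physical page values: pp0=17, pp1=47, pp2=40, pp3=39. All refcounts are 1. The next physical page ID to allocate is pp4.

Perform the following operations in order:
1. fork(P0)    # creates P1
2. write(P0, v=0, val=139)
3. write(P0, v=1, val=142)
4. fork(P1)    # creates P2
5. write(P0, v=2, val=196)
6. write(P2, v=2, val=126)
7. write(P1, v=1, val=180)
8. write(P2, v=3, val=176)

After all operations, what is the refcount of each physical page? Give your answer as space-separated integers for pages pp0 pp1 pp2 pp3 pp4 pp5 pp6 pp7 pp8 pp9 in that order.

Op 1: fork(P0) -> P1. 4 ppages; refcounts: pp0:2 pp1:2 pp2:2 pp3:2
Op 2: write(P0, v0, 139). refcount(pp0)=2>1 -> COPY to pp4. 5 ppages; refcounts: pp0:1 pp1:2 pp2:2 pp3:2 pp4:1
Op 3: write(P0, v1, 142). refcount(pp1)=2>1 -> COPY to pp5. 6 ppages; refcounts: pp0:1 pp1:1 pp2:2 pp3:2 pp4:1 pp5:1
Op 4: fork(P1) -> P2. 6 ppages; refcounts: pp0:2 pp1:2 pp2:3 pp3:3 pp4:1 pp5:1
Op 5: write(P0, v2, 196). refcount(pp2)=3>1 -> COPY to pp6. 7 ppages; refcounts: pp0:2 pp1:2 pp2:2 pp3:3 pp4:1 pp5:1 pp6:1
Op 6: write(P2, v2, 126). refcount(pp2)=2>1 -> COPY to pp7. 8 ppages; refcounts: pp0:2 pp1:2 pp2:1 pp3:3 pp4:1 pp5:1 pp6:1 pp7:1
Op 7: write(P1, v1, 180). refcount(pp1)=2>1 -> COPY to pp8. 9 ppages; refcounts: pp0:2 pp1:1 pp2:1 pp3:3 pp4:1 pp5:1 pp6:1 pp7:1 pp8:1
Op 8: write(P2, v3, 176). refcount(pp3)=3>1 -> COPY to pp9. 10 ppages; refcounts: pp0:2 pp1:1 pp2:1 pp3:2 pp4:1 pp5:1 pp6:1 pp7:1 pp8:1 pp9:1

Answer: 2 1 1 2 1 1 1 1 1 1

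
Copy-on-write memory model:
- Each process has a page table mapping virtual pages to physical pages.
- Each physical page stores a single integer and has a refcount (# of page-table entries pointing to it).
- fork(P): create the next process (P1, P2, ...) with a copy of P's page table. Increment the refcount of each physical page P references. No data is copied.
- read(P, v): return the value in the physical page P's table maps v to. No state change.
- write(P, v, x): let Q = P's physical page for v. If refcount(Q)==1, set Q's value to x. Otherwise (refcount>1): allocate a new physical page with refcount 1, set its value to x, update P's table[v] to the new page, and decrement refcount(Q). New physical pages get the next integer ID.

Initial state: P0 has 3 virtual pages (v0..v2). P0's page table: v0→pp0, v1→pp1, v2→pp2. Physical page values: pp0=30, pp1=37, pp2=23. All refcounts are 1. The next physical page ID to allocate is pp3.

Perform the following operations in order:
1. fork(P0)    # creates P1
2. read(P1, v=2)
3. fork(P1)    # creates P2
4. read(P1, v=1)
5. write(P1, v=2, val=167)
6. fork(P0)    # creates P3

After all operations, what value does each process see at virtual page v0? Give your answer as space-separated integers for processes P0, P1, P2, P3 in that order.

Op 1: fork(P0) -> P1. 3 ppages; refcounts: pp0:2 pp1:2 pp2:2
Op 2: read(P1, v2) -> 23. No state change.
Op 3: fork(P1) -> P2. 3 ppages; refcounts: pp0:3 pp1:3 pp2:3
Op 4: read(P1, v1) -> 37. No state change.
Op 5: write(P1, v2, 167). refcount(pp2)=3>1 -> COPY to pp3. 4 ppages; refcounts: pp0:3 pp1:3 pp2:2 pp3:1
Op 6: fork(P0) -> P3. 4 ppages; refcounts: pp0:4 pp1:4 pp2:3 pp3:1
P0: v0 -> pp0 = 30
P1: v0 -> pp0 = 30
P2: v0 -> pp0 = 30
P3: v0 -> pp0 = 30

Answer: 30 30 30 30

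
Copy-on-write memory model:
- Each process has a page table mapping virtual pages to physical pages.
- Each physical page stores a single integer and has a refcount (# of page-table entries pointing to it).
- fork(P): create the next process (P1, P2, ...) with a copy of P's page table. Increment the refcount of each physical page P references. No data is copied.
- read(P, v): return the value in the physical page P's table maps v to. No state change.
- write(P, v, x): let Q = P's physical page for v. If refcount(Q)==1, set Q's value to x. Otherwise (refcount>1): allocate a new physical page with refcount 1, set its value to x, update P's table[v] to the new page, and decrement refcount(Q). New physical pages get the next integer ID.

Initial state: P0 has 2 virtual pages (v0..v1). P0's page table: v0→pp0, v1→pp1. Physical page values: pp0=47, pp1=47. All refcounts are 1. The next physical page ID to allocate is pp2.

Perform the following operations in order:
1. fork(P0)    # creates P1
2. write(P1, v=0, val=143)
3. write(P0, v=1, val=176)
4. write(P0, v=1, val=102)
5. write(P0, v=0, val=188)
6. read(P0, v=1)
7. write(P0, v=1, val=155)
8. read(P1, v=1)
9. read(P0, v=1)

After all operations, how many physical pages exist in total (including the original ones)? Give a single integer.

Op 1: fork(P0) -> P1. 2 ppages; refcounts: pp0:2 pp1:2
Op 2: write(P1, v0, 143). refcount(pp0)=2>1 -> COPY to pp2. 3 ppages; refcounts: pp0:1 pp1:2 pp2:1
Op 3: write(P0, v1, 176). refcount(pp1)=2>1 -> COPY to pp3. 4 ppages; refcounts: pp0:1 pp1:1 pp2:1 pp3:1
Op 4: write(P0, v1, 102). refcount(pp3)=1 -> write in place. 4 ppages; refcounts: pp0:1 pp1:1 pp2:1 pp3:1
Op 5: write(P0, v0, 188). refcount(pp0)=1 -> write in place. 4 ppages; refcounts: pp0:1 pp1:1 pp2:1 pp3:1
Op 6: read(P0, v1) -> 102. No state change.
Op 7: write(P0, v1, 155). refcount(pp3)=1 -> write in place. 4 ppages; refcounts: pp0:1 pp1:1 pp2:1 pp3:1
Op 8: read(P1, v1) -> 47. No state change.
Op 9: read(P0, v1) -> 155. No state change.

Answer: 4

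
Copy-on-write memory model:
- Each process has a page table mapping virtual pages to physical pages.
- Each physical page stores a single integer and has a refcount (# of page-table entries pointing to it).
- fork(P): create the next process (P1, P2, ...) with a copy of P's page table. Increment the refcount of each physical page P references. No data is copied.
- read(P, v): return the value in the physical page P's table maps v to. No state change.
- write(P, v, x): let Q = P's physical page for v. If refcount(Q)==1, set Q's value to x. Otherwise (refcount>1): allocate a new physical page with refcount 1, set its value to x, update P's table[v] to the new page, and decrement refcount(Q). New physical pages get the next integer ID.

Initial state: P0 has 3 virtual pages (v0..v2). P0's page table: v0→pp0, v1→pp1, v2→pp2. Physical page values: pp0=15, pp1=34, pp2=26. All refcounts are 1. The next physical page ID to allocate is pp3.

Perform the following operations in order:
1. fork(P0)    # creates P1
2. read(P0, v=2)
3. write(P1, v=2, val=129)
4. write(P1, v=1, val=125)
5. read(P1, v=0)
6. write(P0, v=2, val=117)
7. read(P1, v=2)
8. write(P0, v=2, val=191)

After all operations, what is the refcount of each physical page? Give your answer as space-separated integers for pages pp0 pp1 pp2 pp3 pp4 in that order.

Op 1: fork(P0) -> P1. 3 ppages; refcounts: pp0:2 pp1:2 pp2:2
Op 2: read(P0, v2) -> 26. No state change.
Op 3: write(P1, v2, 129). refcount(pp2)=2>1 -> COPY to pp3. 4 ppages; refcounts: pp0:2 pp1:2 pp2:1 pp3:1
Op 4: write(P1, v1, 125). refcount(pp1)=2>1 -> COPY to pp4. 5 ppages; refcounts: pp0:2 pp1:1 pp2:1 pp3:1 pp4:1
Op 5: read(P1, v0) -> 15. No state change.
Op 6: write(P0, v2, 117). refcount(pp2)=1 -> write in place. 5 ppages; refcounts: pp0:2 pp1:1 pp2:1 pp3:1 pp4:1
Op 7: read(P1, v2) -> 129. No state change.
Op 8: write(P0, v2, 191). refcount(pp2)=1 -> write in place. 5 ppages; refcounts: pp0:2 pp1:1 pp2:1 pp3:1 pp4:1

Answer: 2 1 1 1 1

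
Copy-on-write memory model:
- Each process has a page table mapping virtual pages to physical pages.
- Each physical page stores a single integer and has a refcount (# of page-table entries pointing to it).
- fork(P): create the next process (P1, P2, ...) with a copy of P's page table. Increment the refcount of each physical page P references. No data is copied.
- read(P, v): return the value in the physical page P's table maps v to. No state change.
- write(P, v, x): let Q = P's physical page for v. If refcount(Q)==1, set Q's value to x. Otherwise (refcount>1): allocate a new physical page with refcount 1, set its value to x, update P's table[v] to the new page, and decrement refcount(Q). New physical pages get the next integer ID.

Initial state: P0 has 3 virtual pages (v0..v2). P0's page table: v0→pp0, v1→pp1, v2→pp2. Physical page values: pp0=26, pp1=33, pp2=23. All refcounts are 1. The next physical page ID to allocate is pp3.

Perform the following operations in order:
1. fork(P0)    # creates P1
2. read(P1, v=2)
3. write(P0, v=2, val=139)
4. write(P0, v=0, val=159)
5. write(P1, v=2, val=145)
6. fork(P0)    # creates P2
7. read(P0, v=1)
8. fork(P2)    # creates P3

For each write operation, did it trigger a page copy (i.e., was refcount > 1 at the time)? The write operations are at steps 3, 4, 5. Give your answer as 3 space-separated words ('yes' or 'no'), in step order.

Op 1: fork(P0) -> P1. 3 ppages; refcounts: pp0:2 pp1:2 pp2:2
Op 2: read(P1, v2) -> 23. No state change.
Op 3: write(P0, v2, 139). refcount(pp2)=2>1 -> COPY to pp3. 4 ppages; refcounts: pp0:2 pp1:2 pp2:1 pp3:1
Op 4: write(P0, v0, 159). refcount(pp0)=2>1 -> COPY to pp4. 5 ppages; refcounts: pp0:1 pp1:2 pp2:1 pp3:1 pp4:1
Op 5: write(P1, v2, 145). refcount(pp2)=1 -> write in place. 5 ppages; refcounts: pp0:1 pp1:2 pp2:1 pp3:1 pp4:1
Op 6: fork(P0) -> P2. 5 ppages; refcounts: pp0:1 pp1:3 pp2:1 pp3:2 pp4:2
Op 7: read(P0, v1) -> 33. No state change.
Op 8: fork(P2) -> P3. 5 ppages; refcounts: pp0:1 pp1:4 pp2:1 pp3:3 pp4:3

yes yes no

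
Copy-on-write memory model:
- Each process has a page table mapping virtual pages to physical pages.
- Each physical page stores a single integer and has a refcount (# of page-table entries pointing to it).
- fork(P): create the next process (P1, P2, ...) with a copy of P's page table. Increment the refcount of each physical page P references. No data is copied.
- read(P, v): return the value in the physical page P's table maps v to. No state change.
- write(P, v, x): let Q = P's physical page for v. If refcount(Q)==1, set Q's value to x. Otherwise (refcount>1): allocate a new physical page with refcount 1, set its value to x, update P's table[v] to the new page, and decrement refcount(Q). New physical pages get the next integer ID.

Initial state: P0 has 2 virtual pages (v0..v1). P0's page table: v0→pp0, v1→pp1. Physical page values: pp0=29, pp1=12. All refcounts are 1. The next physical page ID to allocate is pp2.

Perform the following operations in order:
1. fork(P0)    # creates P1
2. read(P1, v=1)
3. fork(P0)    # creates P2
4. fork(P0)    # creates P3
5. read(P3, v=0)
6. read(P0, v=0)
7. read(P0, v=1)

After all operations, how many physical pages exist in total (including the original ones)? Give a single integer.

Answer: 2

Derivation:
Op 1: fork(P0) -> P1. 2 ppages; refcounts: pp0:2 pp1:2
Op 2: read(P1, v1) -> 12. No state change.
Op 3: fork(P0) -> P2. 2 ppages; refcounts: pp0:3 pp1:3
Op 4: fork(P0) -> P3. 2 ppages; refcounts: pp0:4 pp1:4
Op 5: read(P3, v0) -> 29. No state change.
Op 6: read(P0, v0) -> 29. No state change.
Op 7: read(P0, v1) -> 12. No state change.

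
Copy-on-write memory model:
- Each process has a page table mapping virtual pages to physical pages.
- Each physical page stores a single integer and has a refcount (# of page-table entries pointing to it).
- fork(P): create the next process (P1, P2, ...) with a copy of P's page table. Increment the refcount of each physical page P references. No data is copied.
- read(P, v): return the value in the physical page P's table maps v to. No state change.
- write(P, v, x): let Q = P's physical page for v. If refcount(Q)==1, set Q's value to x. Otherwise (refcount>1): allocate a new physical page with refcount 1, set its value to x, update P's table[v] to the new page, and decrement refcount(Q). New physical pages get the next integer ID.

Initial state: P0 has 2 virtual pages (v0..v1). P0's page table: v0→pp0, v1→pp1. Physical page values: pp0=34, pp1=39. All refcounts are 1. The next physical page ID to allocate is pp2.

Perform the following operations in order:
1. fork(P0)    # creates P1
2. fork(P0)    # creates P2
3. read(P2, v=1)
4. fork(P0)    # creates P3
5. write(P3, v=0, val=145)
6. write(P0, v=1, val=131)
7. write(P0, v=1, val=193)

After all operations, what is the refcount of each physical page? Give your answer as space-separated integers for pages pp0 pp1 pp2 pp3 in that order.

Op 1: fork(P0) -> P1. 2 ppages; refcounts: pp0:2 pp1:2
Op 2: fork(P0) -> P2. 2 ppages; refcounts: pp0:3 pp1:3
Op 3: read(P2, v1) -> 39. No state change.
Op 4: fork(P0) -> P3. 2 ppages; refcounts: pp0:4 pp1:4
Op 5: write(P3, v0, 145). refcount(pp0)=4>1 -> COPY to pp2. 3 ppages; refcounts: pp0:3 pp1:4 pp2:1
Op 6: write(P0, v1, 131). refcount(pp1)=4>1 -> COPY to pp3. 4 ppages; refcounts: pp0:3 pp1:3 pp2:1 pp3:1
Op 7: write(P0, v1, 193). refcount(pp3)=1 -> write in place. 4 ppages; refcounts: pp0:3 pp1:3 pp2:1 pp3:1

Answer: 3 3 1 1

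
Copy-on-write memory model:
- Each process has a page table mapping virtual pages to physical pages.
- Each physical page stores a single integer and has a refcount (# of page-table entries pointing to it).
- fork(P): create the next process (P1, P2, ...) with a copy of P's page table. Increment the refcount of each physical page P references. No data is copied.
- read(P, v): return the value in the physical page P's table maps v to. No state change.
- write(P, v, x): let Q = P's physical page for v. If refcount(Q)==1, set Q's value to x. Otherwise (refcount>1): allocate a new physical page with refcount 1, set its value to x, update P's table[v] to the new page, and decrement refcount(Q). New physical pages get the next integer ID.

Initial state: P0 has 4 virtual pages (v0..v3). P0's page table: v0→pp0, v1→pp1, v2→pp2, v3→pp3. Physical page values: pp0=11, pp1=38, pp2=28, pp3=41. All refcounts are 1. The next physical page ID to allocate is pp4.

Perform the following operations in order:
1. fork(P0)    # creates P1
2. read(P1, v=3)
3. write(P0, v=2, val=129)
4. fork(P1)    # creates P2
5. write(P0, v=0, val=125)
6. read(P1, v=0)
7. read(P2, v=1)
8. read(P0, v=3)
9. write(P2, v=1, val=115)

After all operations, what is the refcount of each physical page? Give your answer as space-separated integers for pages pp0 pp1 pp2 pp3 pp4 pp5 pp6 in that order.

Op 1: fork(P0) -> P1. 4 ppages; refcounts: pp0:2 pp1:2 pp2:2 pp3:2
Op 2: read(P1, v3) -> 41. No state change.
Op 3: write(P0, v2, 129). refcount(pp2)=2>1 -> COPY to pp4. 5 ppages; refcounts: pp0:2 pp1:2 pp2:1 pp3:2 pp4:1
Op 4: fork(P1) -> P2. 5 ppages; refcounts: pp0:3 pp1:3 pp2:2 pp3:3 pp4:1
Op 5: write(P0, v0, 125). refcount(pp0)=3>1 -> COPY to pp5. 6 ppages; refcounts: pp0:2 pp1:3 pp2:2 pp3:3 pp4:1 pp5:1
Op 6: read(P1, v0) -> 11. No state change.
Op 7: read(P2, v1) -> 38. No state change.
Op 8: read(P0, v3) -> 41. No state change.
Op 9: write(P2, v1, 115). refcount(pp1)=3>1 -> COPY to pp6. 7 ppages; refcounts: pp0:2 pp1:2 pp2:2 pp3:3 pp4:1 pp5:1 pp6:1

Answer: 2 2 2 3 1 1 1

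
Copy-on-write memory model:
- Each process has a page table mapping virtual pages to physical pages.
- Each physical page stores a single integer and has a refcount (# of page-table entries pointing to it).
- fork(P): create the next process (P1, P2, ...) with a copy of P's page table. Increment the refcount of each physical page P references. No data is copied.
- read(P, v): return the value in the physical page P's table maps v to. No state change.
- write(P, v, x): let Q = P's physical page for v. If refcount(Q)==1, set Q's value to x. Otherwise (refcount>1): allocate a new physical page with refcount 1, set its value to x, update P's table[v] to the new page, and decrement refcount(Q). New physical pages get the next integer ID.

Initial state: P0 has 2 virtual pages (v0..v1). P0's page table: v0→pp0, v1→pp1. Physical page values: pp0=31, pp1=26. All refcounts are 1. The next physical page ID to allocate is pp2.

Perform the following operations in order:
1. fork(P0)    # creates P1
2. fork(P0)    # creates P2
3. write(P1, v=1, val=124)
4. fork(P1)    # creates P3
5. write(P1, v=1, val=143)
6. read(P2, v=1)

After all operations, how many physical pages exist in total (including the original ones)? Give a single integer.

Answer: 4

Derivation:
Op 1: fork(P0) -> P1. 2 ppages; refcounts: pp0:2 pp1:2
Op 2: fork(P0) -> P2. 2 ppages; refcounts: pp0:3 pp1:3
Op 3: write(P1, v1, 124). refcount(pp1)=3>1 -> COPY to pp2. 3 ppages; refcounts: pp0:3 pp1:2 pp2:1
Op 4: fork(P1) -> P3. 3 ppages; refcounts: pp0:4 pp1:2 pp2:2
Op 5: write(P1, v1, 143). refcount(pp2)=2>1 -> COPY to pp3. 4 ppages; refcounts: pp0:4 pp1:2 pp2:1 pp3:1
Op 6: read(P2, v1) -> 26. No state change.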